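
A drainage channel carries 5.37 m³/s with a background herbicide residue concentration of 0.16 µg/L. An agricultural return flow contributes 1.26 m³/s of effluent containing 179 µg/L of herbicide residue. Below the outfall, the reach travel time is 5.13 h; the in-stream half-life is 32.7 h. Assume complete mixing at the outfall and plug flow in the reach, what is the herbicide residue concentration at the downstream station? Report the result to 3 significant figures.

30.6 µg/L

Mass balance: C = (5.370·0.1600 + 1.260·179.0) / 6.630 = 226.4/6.630 = 34.15 µg/L.
Half-life 32.7 h → k = ln 2 / 32.7 = 0.02120 h⁻¹ = 0.5087 d⁻¹.
Decay over the reach: 34.15·exp(−kt) = 34.15·0.8970 = 30.63 µg/L.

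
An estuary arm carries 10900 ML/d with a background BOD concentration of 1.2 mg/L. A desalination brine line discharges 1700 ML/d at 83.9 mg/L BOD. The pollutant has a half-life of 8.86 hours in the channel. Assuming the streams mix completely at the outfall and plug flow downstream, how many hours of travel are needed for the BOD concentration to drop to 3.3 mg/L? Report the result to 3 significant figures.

Flow-weighted average: C = (10900·1.200 + 1700·83.90) / 12600 = 155700/12600 = 12.36 mg/L.
Half-life 8.86 h → k = ln 2 / 8.86 = 0.07823 h⁻¹ = 1.878 d⁻¹.
12.36·exp(−k·t) = 3.3 → t = ln(12.36/3.3)/k = 60760 s = 16.88 h.

16.9 h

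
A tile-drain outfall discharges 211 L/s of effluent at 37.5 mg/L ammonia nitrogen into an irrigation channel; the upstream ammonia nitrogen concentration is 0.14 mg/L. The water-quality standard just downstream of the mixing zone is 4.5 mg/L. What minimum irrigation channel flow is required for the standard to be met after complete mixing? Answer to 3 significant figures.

1600 L/s

Set C_mix = 4.5: (Q·0.1400 + 211.0·37.50) / (Q + 211.0) = 4.5
→ Q = 211.0·(37.50 − 4.5)/(4.5 − 0.1400) = 1597 L/s.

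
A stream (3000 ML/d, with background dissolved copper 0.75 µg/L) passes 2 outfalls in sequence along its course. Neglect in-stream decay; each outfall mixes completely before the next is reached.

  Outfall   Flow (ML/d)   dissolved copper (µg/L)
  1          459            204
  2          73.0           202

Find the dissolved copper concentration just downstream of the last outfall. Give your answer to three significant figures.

After outfall 1: Q = 3000 + 459.0 = 3459 ML/d; C = (3000·0.7500 + 459.0·204.0)/3459 = 27.72 µg/L.
After outfall 2: Q = 3459 + 73.00 = 3532 ML/d; C = (3459·27.72 + 73.00·202.0)/3532 = 31.32 µg/L.

31.3 µg/L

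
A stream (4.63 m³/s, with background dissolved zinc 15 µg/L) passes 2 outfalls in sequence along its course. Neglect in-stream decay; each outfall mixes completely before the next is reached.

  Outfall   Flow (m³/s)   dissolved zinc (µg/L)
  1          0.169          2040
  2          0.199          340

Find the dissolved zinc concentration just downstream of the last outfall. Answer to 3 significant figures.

96.4 µg/L

Below outfall 1: Q → 4.799 m³/s, C = (4.630·15.00 + 0.1690·2040)/4.799 = 86.31 µg/L.
Below outfall 2: Q → 4.998 m³/s, C = (4.799·86.31 + 0.1990·340.0)/4.998 = 96.41 µg/L.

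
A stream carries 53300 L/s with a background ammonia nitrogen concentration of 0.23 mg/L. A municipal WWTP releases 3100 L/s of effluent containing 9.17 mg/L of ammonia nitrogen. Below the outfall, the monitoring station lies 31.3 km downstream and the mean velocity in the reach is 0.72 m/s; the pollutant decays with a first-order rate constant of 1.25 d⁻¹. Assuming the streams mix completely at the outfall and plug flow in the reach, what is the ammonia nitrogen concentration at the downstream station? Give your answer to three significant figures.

Mass balance: C = (53300·0.2300 + 3100·9.170) / 56400 = 40690/56400 = 0.7214 mg/L.
Travel time t = 31.3·1000 / 0.72 = 43470 s = 12.08 h.
Applying C = C₀e^(−kt): 0.7214 × 0.5332 = 0.3846 mg/L.

0.385 mg/L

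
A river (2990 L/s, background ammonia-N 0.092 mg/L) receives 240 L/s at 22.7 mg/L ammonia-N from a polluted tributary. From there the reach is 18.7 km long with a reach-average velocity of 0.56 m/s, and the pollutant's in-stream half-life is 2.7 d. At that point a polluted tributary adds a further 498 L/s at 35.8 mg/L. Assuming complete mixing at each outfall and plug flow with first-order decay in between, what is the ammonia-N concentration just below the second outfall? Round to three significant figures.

Conservation of mass: C = (2990·0.09200 + 240.0·22.70) / 3230 = 5723/3230 = 1.772 mg/L; combined flow 3230 L/s.
Travel time t = 18.7·1000 / 0.56 = 33390 s = 9.276 h.
Half-life 2.7 d → k = ln 2 / 2.7 = 0.2567 d⁻¹.
After decay, C = 1.772 × e^(−kt) = 1.772 × 0.9055 = 1.604 mg/L.
At the second outfall, C = (3230·1.604 + 498.0·35.80) / (3230 + 498.0) = 6.172 mg/L.

6.17 mg/L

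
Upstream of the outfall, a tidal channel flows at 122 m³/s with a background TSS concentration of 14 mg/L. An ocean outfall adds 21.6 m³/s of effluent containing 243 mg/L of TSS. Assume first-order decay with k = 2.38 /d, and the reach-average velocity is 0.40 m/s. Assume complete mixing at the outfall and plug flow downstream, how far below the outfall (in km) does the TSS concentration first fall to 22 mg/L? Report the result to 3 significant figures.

11.5 km

Mixed concentration C = ΣQC/ΣQ = (122.0·14.00 + 21.60·243.0) / 143.6 = 6957/143.6 = 48.45 mg/L.
Set 48.45·exp(−k·t) = 22 → t = ln(48.45/22)/k = 28660 s = 7.960 h.
Distance = v·t = 0.40·28660 = 11460 m = 11.46 km.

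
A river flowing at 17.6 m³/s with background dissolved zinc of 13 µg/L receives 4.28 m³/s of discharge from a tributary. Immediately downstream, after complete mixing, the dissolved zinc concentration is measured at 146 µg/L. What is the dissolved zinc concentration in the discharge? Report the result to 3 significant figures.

693 µg/L

Mass balance: 17.60·13.00 + 4.280·Cₑ = 21.88·146.0
→ Cₑ = (21.88·146.0 − 17.60·13.00) / 4.280 = 692.9 µg/L.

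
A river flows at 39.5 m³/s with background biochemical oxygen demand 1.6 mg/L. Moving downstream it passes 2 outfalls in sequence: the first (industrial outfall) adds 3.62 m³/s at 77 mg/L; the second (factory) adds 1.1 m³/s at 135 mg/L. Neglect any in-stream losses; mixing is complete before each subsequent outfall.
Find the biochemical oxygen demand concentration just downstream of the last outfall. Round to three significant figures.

11.1 mg/L

Outfall 1: combined Q = 43.12 m³/s; C = (39.50·1.600 + 3.620·77.00)/43.12 = 7.930 mg/L.
Outfall 2: combined Q = 44.22 m³/s; C = (43.12·7.930 + 1.100·135.0)/44.22 = 11.09 mg/L.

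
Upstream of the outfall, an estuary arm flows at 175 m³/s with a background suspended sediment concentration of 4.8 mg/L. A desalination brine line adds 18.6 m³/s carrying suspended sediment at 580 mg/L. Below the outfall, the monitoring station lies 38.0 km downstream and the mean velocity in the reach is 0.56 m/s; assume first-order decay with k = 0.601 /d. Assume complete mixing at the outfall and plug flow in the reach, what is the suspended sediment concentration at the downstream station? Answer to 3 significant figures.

Flow-weighted average: C = (175.0·4.800 + 18.60·580.0) / 193.6 = 11630/193.6 = 60.06 mg/L.
Travel time t = 38.0·1000 / 0.56 = 67860 s = 18.85 h.
Decay over the reach: 60.06·exp(−kt) = 60.06·0.6237 = 37.46 mg/L.

37.5 mg/L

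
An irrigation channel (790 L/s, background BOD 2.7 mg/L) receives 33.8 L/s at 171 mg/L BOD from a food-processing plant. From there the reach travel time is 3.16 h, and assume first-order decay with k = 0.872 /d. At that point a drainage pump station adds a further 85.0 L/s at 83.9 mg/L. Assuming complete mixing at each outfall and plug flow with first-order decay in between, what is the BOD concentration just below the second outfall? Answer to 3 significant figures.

15.6 mg/L

Mass balance: C = (790.0·2.700 + 33.80·171.0) / 823.8 = 7913/823.8 = 9.605 mg/L; combined flow 823.8 L/s.
After decay, C = 9.605 × e^(−kt) = 9.605 × 0.8915 = 8.563 mg/L.
At the second outfall, C = (823.8·8.563 + 85.00·83.90) / (823.8 + 85.00) = 15.61 mg/L.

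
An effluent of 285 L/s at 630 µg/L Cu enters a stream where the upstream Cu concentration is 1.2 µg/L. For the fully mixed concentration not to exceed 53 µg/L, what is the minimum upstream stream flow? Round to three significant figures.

3170 L/s

Set C_mix = 53: (Q·1.200 + 285.0·630.0) / (Q + 285.0) = 53
→ Q = 285.0·(630.0 − 53)/(53 − 1.200) = 3175 L/s.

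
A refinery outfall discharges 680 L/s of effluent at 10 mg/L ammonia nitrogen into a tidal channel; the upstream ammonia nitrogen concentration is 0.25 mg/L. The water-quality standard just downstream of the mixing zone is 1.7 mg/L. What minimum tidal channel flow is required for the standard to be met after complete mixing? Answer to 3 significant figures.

Set C_mix = 1.7: (Q·0.2500 + 680.0·10.00) / (Q + 680.0) = 1.7
→ Q = 680.0·(10.00 − 1.7)/(1.7 − 0.2500) = 3892 L/s.

3890 L/s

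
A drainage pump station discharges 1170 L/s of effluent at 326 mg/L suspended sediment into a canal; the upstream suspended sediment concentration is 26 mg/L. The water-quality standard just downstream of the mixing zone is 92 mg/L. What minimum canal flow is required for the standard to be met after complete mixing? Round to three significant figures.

4150 L/s

Set C_mix = 92: (Q·26.00 + 1170·326.0) / (Q + 1170) = 92
→ Q = 1170·(326.0 − 92)/(92 − 26.00) = 4148 L/s.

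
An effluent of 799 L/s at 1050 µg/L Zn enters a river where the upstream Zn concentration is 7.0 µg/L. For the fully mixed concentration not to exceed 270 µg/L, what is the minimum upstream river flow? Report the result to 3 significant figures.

Set C_mix = 270: (Q·7.000 + 799.0·1050) / (Q + 799.0) = 270
→ Q = 799.0·(1050 − 270)/(270 − 7.000) = 2370 L/s.

2370 L/s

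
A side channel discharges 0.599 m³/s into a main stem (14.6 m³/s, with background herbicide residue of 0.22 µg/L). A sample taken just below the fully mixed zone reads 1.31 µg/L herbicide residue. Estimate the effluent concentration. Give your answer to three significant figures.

27.9 µg/L

Mass balance: 14.60·0.2200 + 0.5990·Cₑ = 15.20·1.310
→ Cₑ = (15.20·1.310 − 14.60·0.2200) / 0.5990 = 27.88 µg/L.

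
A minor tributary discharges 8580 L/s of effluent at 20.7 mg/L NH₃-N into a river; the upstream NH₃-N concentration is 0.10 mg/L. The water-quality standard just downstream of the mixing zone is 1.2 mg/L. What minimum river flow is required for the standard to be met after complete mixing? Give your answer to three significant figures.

Set C_mix = 1.2: (Q·0.1000 + 8580·20.70) / (Q + 8580) = 1.2
→ Q = 8580·(20.70 − 1.2)/(1.2 − 0.1000) = 152100 L/s.

152000 L/s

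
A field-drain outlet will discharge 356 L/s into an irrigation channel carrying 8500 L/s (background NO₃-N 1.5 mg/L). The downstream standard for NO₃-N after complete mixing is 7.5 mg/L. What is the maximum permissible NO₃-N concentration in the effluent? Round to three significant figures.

151 mg/L

At the limit, (Qr·Cr + Qe·Cₑ)/(Qr + Qe) = 7.5:
Cₑ = (8856·7.5 − 8500·1.500) / 356.0 = 150.8 mg/L.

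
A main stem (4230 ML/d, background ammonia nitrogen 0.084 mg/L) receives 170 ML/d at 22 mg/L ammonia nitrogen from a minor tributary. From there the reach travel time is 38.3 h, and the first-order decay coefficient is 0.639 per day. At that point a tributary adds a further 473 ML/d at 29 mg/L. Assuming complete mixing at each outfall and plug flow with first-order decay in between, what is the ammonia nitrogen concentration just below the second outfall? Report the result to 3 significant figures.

3.12 mg/L

Mass balance: C = (4230·0.08400 + 170.0·22.00) / 4400 = 4095/4400 = 0.9308 mg/L; combined flow 4400 ML/d.
Decay over the reach: 0.9308·exp(−kt) = 0.9308·0.3607 = 0.3357 mg/L.
Second outfall: C = (4400·0.3357 + 473.0·29.00)/4873 = 3.118 mg/L.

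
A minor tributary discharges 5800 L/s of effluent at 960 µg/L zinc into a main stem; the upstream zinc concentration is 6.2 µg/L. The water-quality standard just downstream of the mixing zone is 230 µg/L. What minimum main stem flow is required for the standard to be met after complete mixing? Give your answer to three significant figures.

Set C_mix = 230: (Q·6.200 + 5800·960.0) / (Q + 5800) = 230
→ Q = 5800·(960.0 − 230)/(230 − 6.200) = 18920 L/s.

18900 L/s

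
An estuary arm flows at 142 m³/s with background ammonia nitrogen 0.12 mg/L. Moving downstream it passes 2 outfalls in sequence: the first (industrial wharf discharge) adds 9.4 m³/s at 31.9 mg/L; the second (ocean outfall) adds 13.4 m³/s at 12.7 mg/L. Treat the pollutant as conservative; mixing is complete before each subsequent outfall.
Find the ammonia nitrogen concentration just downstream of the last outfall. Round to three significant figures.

2.96 mg/L

After outfall 1: Q = 142.0 + 9.400 = 151.4 m³/s; C = (142.0·0.1200 + 9.400·31.90)/151.4 = 2.093 mg/L.
After outfall 2: Q = 151.4 + 13.40 = 164.8 m³/s; C = (151.4·2.093 + 13.40·12.70)/164.8 = 2.956 mg/L.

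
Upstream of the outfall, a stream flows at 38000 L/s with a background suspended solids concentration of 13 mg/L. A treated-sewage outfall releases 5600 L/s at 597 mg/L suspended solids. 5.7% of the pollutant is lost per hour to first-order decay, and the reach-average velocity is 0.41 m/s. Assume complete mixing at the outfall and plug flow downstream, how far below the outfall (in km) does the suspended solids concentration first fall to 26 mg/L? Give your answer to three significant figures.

After mixing, C = (38000·13.00 + 5600·597.0) / 43600 = 3837000/43600 = 88.01 mg/L.
5.7%/h lost → k = −ln(1 − 0.057) = 0.05869 h⁻¹.
Set 88.01·exp(−k·t) = 26 → t = ln(88.01/26)/k = 74790 s = 20.78 h.
Distance = v·t = 0.41·74790 = 30670 m = 30.67 km.

30.7 km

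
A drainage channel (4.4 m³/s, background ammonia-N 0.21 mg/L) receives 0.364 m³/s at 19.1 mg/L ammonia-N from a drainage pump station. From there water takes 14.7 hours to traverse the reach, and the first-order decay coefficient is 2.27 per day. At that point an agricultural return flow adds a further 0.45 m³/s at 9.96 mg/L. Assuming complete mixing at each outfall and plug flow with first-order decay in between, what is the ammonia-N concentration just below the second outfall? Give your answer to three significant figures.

Conservation of mass: C = (4.400·0.2100 + 0.3640·19.10) / 4.764 = 7.876/4.764 = 1.653 mg/L; combined flow 4.764 m³/s.
Applying C = C₀e^(−kt): 1.653 × 0.2490 = 0.4116 mg/L.
Second outfall: C = (4.764·0.4116 + 0.4500·9.960)/5.214 = 1.236 mg/L.

1.24 mg/L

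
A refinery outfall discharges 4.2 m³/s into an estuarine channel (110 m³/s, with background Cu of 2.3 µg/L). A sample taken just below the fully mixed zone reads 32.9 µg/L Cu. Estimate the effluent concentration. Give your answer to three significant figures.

Mass balance: 110.0·2.300 + 4.200·Cₑ = 114.2·32.90
→ Cₑ = (114.2·32.90 − 110.0·2.300) / 4.200 = 834.3 µg/L.

834 µg/L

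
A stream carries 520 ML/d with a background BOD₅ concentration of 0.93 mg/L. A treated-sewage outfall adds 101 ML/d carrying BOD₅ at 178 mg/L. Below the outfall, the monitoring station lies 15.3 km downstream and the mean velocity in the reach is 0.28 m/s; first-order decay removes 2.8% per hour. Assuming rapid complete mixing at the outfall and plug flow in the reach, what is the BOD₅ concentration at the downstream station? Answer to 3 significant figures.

Mixed concentration C = ΣQC/ΣQ = (520.0·0.9300 + 101.0·178.0) / 621.0 = 18460/621.0 = 29.73 mg/L.
Travel time t = 15.3·1000 / 0.28 = 54640 s = 15.18 h.
2.8%/h lost → k = −ln(1 − 0.028) = 0.02840 h⁻¹.
First-order decay: C = 29.73·exp(−k·t) = 29.73·0.6498 = 19.32 mg/L.

19.3 mg/L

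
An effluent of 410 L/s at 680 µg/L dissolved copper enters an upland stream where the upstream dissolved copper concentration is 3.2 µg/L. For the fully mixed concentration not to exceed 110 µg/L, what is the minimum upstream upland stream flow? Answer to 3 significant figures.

Set C_mix = 110: (Q·3.200 + 410.0·680.0) / (Q + 410.0) = 110
→ Q = 410.0·(680.0 − 110)/(110 − 3.200) = 2188 L/s.

2190 L/s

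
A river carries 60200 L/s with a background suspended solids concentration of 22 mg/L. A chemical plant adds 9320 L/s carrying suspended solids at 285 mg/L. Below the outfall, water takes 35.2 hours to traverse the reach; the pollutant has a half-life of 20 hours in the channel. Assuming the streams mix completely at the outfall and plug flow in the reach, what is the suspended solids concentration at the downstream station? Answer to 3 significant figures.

16.9 mg/L

After mixing, C = (60200·22.00 + 9320·285.0) / 69520 = 3981000/69520 = 57.26 mg/L.
Half-life 20 h → k = ln 2 / 20 = 0.03466 h⁻¹ = 0.8318 d⁻¹.
First-order decay: C = 57.26·exp(−k·t) = 57.26·0.2952 = 16.91 mg/L.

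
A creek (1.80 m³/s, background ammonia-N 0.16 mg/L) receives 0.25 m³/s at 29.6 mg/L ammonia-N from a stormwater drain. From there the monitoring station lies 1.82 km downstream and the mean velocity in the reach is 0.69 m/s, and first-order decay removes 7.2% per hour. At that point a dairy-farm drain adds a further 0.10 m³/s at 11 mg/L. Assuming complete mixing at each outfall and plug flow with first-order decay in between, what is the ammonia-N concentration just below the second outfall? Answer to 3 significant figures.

3.90 mg/L

Conservation of mass: C = (1.800·0.1600 + 0.2500·29.60) / 2.050 = 7.688/2.050 = 3.750 mg/L; combined flow 2.050 m³/s.
Travel time t = 1.82·1000 / 0.69 = 2638 s = 0.7327 h.
7.2%/h lost → k = −ln(1 − 0.072) = 0.07472 h⁻¹.
First-order decay: C = 3.750·exp(−k·t) = 3.750·0.9467 = 3.550 mg/L.
At the second outfall, C = (2.050·3.550 + 0.1000·11.00) / (2.050 + 0.1000) = 3.897 mg/L.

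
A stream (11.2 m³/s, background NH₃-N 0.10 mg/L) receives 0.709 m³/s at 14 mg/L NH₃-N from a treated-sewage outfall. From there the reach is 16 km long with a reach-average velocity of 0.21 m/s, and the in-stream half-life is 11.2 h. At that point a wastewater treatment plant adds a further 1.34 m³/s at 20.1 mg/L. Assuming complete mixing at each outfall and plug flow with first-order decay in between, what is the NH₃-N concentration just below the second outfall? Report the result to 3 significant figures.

2.26 mg/L

Mass balance: C = (11.20·0.1000 + 0.7090·14.00) / 11.91 = 11.05/11.91 = 0.9275 mg/L; combined flow 11.91 m³/s.
Travel time t = 16·1000 / 0.21 = 76190 s = 21.16 h.
Half-life 11.2 h → k = ln 2 / 11.2 = 0.06189 h⁻¹ = 1.485 d⁻¹.
First-order decay: C = 0.9275·exp(−k·t) = 0.9275·0.2699 = 0.2503 mg/L.
Second outfall: C = (11.91·0.2503 + 1.340·20.10)/13.25 = 2.258 mg/L.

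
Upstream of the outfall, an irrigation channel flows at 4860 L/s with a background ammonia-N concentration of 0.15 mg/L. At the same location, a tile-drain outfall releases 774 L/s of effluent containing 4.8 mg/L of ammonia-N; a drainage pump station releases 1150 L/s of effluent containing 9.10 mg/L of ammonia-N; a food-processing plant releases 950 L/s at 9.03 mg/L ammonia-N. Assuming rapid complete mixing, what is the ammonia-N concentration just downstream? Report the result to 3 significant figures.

3.04 mg/L

After mixing, C = (4860·0.1500 + 774.0·4.800 + 1150·9.100 + 950.0·9.030) / 7734 = 23490/7734 = 3.037 mg/L.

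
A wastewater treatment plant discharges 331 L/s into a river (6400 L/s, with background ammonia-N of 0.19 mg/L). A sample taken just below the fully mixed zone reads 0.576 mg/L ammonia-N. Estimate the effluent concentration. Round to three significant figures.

8.04 mg/L

Mass balance: 6400·0.1900 + 331.0·Cₑ = 6731·0.5760
→ Cₑ = (6731·0.5760 − 6400·0.1900) / 331.0 = 8.039 mg/L.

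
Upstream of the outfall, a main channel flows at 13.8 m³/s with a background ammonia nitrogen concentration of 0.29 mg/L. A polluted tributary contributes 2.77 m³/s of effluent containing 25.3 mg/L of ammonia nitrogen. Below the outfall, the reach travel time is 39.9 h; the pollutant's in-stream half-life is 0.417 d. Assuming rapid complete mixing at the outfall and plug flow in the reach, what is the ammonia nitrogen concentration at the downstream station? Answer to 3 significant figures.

Mass balance: C = (13.80·0.2900 + 2.770·25.30) / 16.57 = 74.08/16.57 = 4.471 mg/L.
Half-life 0.417 d → k = ln 2 / 0.417 = 1.662 d⁻¹.
Applying C = C₀e^(−kt): 4.471 × 0.06307 = 0.2820 mg/L.

0.282 mg/L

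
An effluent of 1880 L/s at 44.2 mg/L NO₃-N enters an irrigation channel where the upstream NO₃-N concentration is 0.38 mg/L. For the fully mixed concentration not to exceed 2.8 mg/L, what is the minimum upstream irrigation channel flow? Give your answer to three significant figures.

32200 L/s

Set C_mix = 2.8: (Q·0.3800 + 1880·44.20) / (Q + 1880) = 2.8
→ Q = 1880·(44.20 − 2.8)/(2.8 − 0.3800) = 32160 L/s.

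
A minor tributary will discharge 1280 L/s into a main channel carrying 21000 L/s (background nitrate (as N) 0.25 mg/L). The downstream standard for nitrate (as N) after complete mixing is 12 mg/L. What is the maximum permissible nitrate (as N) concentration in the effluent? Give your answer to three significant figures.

205 mg/L

At the limit, (Qr·Cr + Qe·Cₑ)/(Qr + Qe) = 12:
Cₑ = (22280·12 − 21000·0.2500) / 1280 = 204.8 mg/L.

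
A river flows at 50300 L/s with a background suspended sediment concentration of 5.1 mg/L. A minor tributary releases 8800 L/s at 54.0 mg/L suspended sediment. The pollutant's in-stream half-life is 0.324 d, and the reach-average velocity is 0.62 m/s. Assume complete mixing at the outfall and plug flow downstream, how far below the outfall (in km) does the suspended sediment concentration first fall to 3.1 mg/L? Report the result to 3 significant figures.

34.7 km

Mixed concentration C = ΣQC/ΣQ = (50300·5.100 + 8800·54.00) / 59100 = 731700/59100 = 12.38 mg/L.
Half-life 0.324 d → k = ln 2 / 0.324 = 2.139 d⁻¹.
Set 12.38·exp(−k·t) = 3.1 → t = ln(12.38/3.1)/k = 55930 s = 15.53 h.
Distance = v·t = 0.62·55930 = 34670 m = 34.67 km.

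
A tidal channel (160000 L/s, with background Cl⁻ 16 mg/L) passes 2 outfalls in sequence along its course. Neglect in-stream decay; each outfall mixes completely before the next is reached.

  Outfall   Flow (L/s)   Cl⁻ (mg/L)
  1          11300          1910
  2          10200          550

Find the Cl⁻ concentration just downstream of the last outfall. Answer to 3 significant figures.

Outfall 1: combined Q = 171300 L/s; C = (160000·16.00 + 11300·1910)/171300 = 140.9 mg/L.
Outfall 2: combined Q = 181500 L/s; C = (171300·140.9 + 10200·550.0)/181500 = 163.9 mg/L.

164 mg/L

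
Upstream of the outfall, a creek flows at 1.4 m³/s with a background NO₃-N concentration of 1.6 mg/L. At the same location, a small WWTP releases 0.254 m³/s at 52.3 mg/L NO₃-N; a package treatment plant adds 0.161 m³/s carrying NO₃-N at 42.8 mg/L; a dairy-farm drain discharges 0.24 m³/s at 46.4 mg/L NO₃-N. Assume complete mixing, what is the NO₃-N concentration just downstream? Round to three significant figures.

Mass balance: C = (1.400·1.600 + 0.2540·52.30 + 0.1610·42.80 + 0.2400·46.40) / 2.055 = 33.55/2.055 = 16.33 mg/L.

16.3 mg/L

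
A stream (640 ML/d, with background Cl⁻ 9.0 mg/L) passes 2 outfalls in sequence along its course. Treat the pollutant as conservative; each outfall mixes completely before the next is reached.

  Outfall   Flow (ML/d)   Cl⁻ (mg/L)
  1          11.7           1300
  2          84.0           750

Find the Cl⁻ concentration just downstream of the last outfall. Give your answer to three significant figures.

Outfall 1: combined Q = 651.7 ML/d; C = (640.0·9.000 + 11.70·1300)/651.7 = 32.18 mg/L.
Outfall 2: combined Q = 735.7 ML/d; C = (651.7·32.18 + 84.00·750.0)/735.7 = 114.1 mg/L.

114 mg/L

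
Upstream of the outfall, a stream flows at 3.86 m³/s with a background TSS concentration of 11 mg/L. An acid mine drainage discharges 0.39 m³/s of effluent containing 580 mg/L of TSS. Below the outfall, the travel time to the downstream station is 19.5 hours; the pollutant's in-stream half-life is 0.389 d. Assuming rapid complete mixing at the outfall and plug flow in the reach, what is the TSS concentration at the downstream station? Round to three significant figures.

14.9 mg/L

After mixing, C = (3.860·11.00 + 0.3900·580.0) / 4.250 = 268.7/4.250 = 63.21 mg/L.
Half-life 0.389 d → k = ln 2 / 0.389 = 1.782 d⁻¹.
Applying C = C₀e^(−kt): 63.21 × 0.2351 = 14.86 mg/L.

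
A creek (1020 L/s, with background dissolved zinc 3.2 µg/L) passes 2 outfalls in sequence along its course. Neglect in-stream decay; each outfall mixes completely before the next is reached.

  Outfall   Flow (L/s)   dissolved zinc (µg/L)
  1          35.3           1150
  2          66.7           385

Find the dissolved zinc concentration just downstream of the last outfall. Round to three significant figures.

62.0 µg/L

After outfall 1: Q = 1020 + 35.30 = 1055 L/s; C = (1020·3.200 + 35.30·1150)/1055 = 41.56 µg/L.
After outfall 2: Q = 1055 + 66.70 = 1122 L/s; C = (1055·41.56 + 66.70·385.0)/1122 = 61.98 µg/L.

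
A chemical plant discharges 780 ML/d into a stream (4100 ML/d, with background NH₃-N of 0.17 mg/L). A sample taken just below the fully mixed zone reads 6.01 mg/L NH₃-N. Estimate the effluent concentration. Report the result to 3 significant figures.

36.7 mg/L

Mass balance: 4100·0.1700 + 780.0·Cₑ = 4880·6.010
→ Cₑ = (4880·6.010 − 4100·0.1700) / 780.0 = 36.71 mg/L.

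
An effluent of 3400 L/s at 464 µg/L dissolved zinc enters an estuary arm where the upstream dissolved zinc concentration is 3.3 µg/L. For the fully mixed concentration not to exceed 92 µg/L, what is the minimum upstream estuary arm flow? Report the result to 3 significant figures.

14300 L/s

Set C_mix = 92: (Q·3.300 + 3400·464.0) / (Q + 3400) = 92
→ Q = 3400·(464.0 − 92)/(92 − 3.300) = 14260 L/s.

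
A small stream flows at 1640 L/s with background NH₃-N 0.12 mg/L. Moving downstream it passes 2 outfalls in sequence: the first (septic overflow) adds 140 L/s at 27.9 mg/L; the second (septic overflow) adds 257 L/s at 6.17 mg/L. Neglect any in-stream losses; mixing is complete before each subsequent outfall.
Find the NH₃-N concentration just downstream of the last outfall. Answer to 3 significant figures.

Below outfall 1: Q → 1780 L/s, C = (1640·0.1200 + 140.0·27.90)/1780 = 2.305 mg/L.
Below outfall 2: Q → 2037 L/s, C = (1780·2.305 + 257.0·6.170)/2037 = 2.793 mg/L.

2.79 mg/L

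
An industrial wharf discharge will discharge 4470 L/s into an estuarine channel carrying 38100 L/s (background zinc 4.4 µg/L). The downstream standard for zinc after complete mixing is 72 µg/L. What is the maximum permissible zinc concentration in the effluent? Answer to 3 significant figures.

At the limit, (Qr·Cr + Qe·Cₑ)/(Qr + Qe) = 72:
Cₑ = (42570·72 − 38100·4.400) / 4470 = 648.2 µg/L.

648 µg/L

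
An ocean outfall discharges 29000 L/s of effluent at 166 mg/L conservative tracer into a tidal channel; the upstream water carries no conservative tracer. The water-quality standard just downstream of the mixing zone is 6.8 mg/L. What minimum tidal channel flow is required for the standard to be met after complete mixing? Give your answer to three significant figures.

679000 L/s

Set C_mix = 6.8: (Q·0 + 29000·166.0) / (Q + 29000) = 6.8
→ Q = 29000·(166.0 − 6.8)/(6.8 − 0) = 678900 L/s.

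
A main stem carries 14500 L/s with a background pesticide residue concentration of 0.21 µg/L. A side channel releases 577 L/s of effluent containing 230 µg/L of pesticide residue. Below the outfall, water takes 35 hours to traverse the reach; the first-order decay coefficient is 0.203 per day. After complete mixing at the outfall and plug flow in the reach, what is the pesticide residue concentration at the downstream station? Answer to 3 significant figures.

6.70 µg/L

Flow-weighted average: C = (14500·0.2100 + 577.0·230.0) / 15080 = 135800/15080 = 9.004 µg/L.
Applying C = C₀e^(−kt): 9.004 × 0.7438 = 6.697 µg/L.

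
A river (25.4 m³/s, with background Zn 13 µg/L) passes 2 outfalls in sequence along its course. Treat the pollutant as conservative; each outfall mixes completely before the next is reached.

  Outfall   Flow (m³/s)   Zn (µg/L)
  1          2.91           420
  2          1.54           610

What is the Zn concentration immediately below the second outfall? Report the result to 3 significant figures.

83.5 µg/L

After outfall 1: Q = 25.40 + 2.910 = 28.31 m³/s; C = (25.40·13.00 + 2.910·420.0)/28.31 = 54.84 µg/L.
After outfall 2: Q = 28.31 + 1.540 = 29.85 m³/s; C = (28.31·54.84 + 1.540·610.0)/29.85 = 83.48 µg/L.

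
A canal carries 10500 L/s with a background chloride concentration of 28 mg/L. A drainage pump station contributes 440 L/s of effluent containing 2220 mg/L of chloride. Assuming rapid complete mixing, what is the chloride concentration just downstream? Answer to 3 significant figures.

116 mg/L

Conservation of mass: C = (10500·28.00 + 440.0·2220) / 10940 = 1271000/10940 = 116.2 mg/L.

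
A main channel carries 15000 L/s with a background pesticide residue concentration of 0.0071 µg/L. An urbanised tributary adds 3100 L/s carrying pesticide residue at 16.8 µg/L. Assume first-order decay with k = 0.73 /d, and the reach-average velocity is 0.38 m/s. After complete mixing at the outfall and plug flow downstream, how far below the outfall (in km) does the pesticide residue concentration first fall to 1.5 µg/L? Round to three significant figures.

Flow-weighted average: C = (15000·0.007100 + 3100·16.80) / 18100 = 52190/18100 = 2.883 µg/L.
Set 2.883·exp(−k·t) = 1.5 → t = ln(2.883/1.5)/k = 77340 s = 21.48 h.
Distance = v·t = 0.38·77340 = 29390 m = 29.39 km.

29.4 km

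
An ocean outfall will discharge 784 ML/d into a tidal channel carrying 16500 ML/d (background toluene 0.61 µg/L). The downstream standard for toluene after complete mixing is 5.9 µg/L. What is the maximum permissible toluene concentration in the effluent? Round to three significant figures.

117 µg/L

At the limit, (Qr·Cr + Qe·Cₑ)/(Qr + Qe) = 5.9:
Cₑ = (17280·5.9 − 16500·0.6100) / 784.0 = 117.2 µg/L.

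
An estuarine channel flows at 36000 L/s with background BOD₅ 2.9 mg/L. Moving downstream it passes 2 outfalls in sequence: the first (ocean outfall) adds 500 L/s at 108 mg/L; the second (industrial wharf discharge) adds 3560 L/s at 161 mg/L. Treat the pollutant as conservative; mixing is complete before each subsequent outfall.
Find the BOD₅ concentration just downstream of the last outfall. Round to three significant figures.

Outfall 1: combined Q = 36500 L/s; C = (36000·2.900 + 500.0·108.0)/36500 = 4.340 mg/L.
Outfall 2: combined Q = 40060 L/s; C = (36500·4.340 + 3560·161.0)/40060 = 18.26 mg/L.

18.3 mg/L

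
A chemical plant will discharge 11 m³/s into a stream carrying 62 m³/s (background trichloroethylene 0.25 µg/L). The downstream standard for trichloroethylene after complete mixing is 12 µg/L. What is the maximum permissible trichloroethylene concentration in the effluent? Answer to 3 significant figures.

At the limit, (Qr·Cr + Qe·Cₑ)/(Qr + Qe) = 12:
Cₑ = (73.00·12 − 62.00·0.2500) / 11.00 = 78.23 µg/L.

78.2 µg/L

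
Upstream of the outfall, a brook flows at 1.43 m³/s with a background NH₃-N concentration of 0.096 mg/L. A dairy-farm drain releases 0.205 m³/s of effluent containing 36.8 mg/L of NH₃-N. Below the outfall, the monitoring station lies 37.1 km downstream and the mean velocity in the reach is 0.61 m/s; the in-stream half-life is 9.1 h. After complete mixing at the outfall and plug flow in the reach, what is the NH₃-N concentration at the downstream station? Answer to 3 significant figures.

1.30 mg/L

After mixing, C = (1.430·0.09600 + 0.2050·36.80) / 1.635 = 7.681/1.635 = 4.698 mg/L.
Travel time t = 37.1·1000 / 0.61 = 60820 s = 16.89 h.
Half-life 9.1 h → k = ln 2 / 9.1 = 0.07617 h⁻¹ = 1.828 d⁻¹.
Applying C = C₀e^(−kt): 4.698 × 0.2761 = 1.297 mg/L.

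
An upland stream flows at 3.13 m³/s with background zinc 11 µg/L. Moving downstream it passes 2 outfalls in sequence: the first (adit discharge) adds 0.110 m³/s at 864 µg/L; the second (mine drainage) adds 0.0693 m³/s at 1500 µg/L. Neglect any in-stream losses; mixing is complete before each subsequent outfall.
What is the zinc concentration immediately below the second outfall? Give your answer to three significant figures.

Outfall 1: combined Q = 3.240 m³/s; C = (3.130·11.00 + 0.1100·864.0)/3.240 = 39.96 µg/L.
Outfall 2: combined Q = 3.309 m³/s; C = (3.240·39.96 + 0.06930·1500)/3.309 = 70.53 µg/L.

70.5 µg/L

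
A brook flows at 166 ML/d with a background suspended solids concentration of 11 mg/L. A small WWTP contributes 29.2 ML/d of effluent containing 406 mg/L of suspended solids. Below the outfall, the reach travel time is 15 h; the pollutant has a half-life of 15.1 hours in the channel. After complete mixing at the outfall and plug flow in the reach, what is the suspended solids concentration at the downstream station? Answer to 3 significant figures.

Flow-weighted average: C = (166.0·11.00 + 29.20·406.0) / 195.2 = 13680/195.2 = 70.09 mg/L.
Half-life 15.1 h → k = ln 2 / 15.1 = 0.04590 h⁻¹ = 1.102 d⁻¹.
After decay, C = 70.09 × e^(−kt) = 70.09 × 0.5023 = 35.21 mg/L.

35.2 mg/L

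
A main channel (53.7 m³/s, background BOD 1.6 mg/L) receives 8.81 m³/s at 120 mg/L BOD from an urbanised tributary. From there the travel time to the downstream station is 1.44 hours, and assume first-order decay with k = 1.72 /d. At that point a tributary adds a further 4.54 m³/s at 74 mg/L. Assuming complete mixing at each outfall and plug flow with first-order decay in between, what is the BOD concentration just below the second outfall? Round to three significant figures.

Mixed concentration C = ΣQC/ΣQ = (53.70·1.600 + 8.810·120.0) / 62.51 = 1143/62.51 = 18.29 mg/L; combined flow 62.51 m³/s.
Decay over the reach: 18.29·exp(−kt) = 18.29·0.9019 = 16.49 mg/L.
Second outfall: C = (62.51·16.49 + 4.540·74.00)/67.05 = 20.39 mg/L.

20.4 mg/L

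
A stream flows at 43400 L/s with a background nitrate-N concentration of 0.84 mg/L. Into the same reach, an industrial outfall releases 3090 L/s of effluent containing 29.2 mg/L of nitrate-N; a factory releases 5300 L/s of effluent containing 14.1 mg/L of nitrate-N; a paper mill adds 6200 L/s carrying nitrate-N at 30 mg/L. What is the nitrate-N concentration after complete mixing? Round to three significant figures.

Flow-weighted average: C = (43400·0.8400 + 3090·29.20 + 5300·14.10 + 6200·30.00) / 57990 = 387400/57990 = 6.681 mg/L.

6.68 mg/L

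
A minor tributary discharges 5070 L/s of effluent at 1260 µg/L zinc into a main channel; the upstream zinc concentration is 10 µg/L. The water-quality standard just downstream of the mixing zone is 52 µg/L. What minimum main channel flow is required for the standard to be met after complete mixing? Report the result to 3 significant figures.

Set C_mix = 52: (Q·10.00 + 5070·1260) / (Q + 5070) = 52
→ Q = 5070·(1260 − 52)/(52 − 10.00) = 145800 L/s.

146000 L/s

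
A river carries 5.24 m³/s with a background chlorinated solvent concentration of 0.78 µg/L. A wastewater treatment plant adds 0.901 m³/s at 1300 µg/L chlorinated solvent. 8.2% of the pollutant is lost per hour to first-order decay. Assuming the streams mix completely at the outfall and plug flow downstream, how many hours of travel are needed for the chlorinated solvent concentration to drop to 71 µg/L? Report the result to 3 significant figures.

11.6 h

Conservation of mass: C = (5.240·0.7800 + 0.9010·1300) / 6.141 = 1175/6.141 = 191.4 µg/L.
8.2%/h lost → k = −ln(1 − 0.082) = 0.08556 h⁻¹.
191.4·exp(−k·t) = 71 → t = ln(191.4/71)/k = 41730 s = 11.59 h.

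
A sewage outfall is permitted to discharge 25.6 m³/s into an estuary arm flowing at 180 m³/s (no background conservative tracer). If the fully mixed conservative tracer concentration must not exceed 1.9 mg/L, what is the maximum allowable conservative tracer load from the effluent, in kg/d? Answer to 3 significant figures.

Mass balance at the limit: 180.0·0 + 25.60·Cₑ = 205.6·1.9 → Cₑ = 15.26 mg/L.
Load = 25.60 m³/s × 15.26 g/m³ × 86 400 s/d = 33750 kg/d.

33800 kg/d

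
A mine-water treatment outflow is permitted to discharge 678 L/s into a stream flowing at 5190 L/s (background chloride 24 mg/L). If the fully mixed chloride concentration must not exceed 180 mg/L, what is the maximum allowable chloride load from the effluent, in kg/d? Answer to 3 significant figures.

Mass balance at the limit: 5190·24.00 + 678.0·Cₑ = 5868·180 → Cₑ = 1374 mg/L.
678.0 L/s = 0.6780 m³/s. Load = 0.6780 m³/s × 1374 g/m³ × 86 400 s/d = 80500 kg/d.

80500 kg/d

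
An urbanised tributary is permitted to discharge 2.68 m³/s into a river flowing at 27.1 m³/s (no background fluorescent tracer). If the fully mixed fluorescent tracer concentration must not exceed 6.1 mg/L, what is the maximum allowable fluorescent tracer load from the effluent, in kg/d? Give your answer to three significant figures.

Mass balance at the limit: 27.10·0 + 2.680·Cₑ = 29.78·6.1 → Cₑ = 67.78 mg/L.
Load = 2.680 m³/s × 67.78 g/m³ × 86 400 s/d = 15700 kg/d.

15700 kg/d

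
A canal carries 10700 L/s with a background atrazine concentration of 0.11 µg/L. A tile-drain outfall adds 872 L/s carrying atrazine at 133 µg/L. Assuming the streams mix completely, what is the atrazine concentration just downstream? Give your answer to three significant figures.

After mixing, C = (10700·0.1100 + 872.0·133.0) / 11570 = 117200/11570 = 10.12 µg/L.

10.1 µg/L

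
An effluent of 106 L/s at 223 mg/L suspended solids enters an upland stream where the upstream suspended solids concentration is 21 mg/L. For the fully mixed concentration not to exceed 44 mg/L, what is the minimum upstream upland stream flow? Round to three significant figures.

Set C_mix = 44: (Q·21.00 + 106.0·223.0) / (Q + 106.0) = 44
→ Q = 106.0·(223.0 − 44)/(44 − 21.00) = 825.0 L/s.

825 L/s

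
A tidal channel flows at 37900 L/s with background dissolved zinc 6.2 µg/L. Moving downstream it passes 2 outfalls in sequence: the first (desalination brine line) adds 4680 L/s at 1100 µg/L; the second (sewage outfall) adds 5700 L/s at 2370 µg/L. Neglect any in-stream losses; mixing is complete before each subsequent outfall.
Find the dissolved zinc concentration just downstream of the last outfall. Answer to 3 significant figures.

After outfall 1: Q = 37900 + 4680 = 42580 L/s; C = (37900·6.200 + 4680·1100)/42580 = 126.4 µg/L.
After outfall 2: Q = 42580 + 5700 = 48280 L/s; C = (42580·126.4 + 5700·2370)/48280 = 391.3 µg/L.

391 µg/L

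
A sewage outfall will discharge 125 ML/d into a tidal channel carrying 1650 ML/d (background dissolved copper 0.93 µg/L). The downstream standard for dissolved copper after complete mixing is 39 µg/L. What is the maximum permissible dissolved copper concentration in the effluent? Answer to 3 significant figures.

At the limit, (Qr·Cr + Qe·Cₑ)/(Qr + Qe) = 39:
Cₑ = (1775·39 − 1650·0.9300) / 125.0 = 541.5 µg/L.

542 µg/L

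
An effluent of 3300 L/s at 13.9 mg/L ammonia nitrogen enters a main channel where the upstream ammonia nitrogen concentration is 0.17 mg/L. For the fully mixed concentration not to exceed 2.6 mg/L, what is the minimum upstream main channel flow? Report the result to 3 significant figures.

15300 L/s

Set C_mix = 2.6: (Q·0.1700 + 3300·13.90) / (Q + 3300) = 2.6
→ Q = 3300·(13.90 − 2.6)/(2.6 − 0.1700) = 15350 L/s.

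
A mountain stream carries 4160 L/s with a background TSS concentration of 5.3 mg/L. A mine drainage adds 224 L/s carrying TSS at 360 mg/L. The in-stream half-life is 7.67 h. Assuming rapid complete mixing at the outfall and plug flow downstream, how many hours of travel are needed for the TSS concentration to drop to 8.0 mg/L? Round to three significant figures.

11.9 h

Flow-weighted average: C = (4160·5.300 + 224.0·360.0) / 4384 = 102700/4384 = 23.42 mg/L.
Half-life 7.67 h → k = ln 2 / 7.67 = 0.09037 h⁻¹ = 2.169 d⁻¹.
23.42·exp(−k·t) = 8.0 → t = ln(23.42/8.0)/k = 42800 s = 11.89 h.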